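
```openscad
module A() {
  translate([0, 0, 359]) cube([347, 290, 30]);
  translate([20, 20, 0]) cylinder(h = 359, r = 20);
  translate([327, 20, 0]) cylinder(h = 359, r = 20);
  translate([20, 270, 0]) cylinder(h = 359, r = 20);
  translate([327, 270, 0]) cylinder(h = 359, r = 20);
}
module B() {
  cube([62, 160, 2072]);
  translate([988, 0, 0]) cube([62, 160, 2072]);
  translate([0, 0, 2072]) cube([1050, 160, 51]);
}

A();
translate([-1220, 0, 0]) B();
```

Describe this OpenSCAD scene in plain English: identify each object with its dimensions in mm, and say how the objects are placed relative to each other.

A is a four-legged stool. The seat is a 347×290×30 mm slab whose top surface is at z = 389 mm; four round legs, each 40 mm in diameter, run from the floor (z = 0) to the underside of the seat, each leg's axis is inset half a diameter from the nearest pair of seat edges (so the leg's bounding box is flush with the corner).

B is a door frame. The clear opening is 926 mm wide and 2072 mm high. Two 62 mm wide jambs, 160 mm deep, stand either side of the opening from the floor to the top of the opening. A 51 mm thick head sits across the top of both jambs, spanning the full outside width of the frame.

The door frame is on the floor beside the stool on its −x side.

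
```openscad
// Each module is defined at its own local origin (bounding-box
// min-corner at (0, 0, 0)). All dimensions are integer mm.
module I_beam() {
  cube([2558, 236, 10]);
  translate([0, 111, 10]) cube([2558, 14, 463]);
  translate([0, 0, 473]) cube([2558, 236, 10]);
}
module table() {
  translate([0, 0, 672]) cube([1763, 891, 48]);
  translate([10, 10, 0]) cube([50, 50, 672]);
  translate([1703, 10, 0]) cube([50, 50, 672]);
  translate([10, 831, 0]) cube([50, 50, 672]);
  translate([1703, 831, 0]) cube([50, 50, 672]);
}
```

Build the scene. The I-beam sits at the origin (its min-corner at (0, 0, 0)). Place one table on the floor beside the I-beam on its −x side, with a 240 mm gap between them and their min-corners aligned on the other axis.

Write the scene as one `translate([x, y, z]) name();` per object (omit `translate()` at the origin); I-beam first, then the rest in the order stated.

I_beam();
translate([-2003, 0, 0]) table();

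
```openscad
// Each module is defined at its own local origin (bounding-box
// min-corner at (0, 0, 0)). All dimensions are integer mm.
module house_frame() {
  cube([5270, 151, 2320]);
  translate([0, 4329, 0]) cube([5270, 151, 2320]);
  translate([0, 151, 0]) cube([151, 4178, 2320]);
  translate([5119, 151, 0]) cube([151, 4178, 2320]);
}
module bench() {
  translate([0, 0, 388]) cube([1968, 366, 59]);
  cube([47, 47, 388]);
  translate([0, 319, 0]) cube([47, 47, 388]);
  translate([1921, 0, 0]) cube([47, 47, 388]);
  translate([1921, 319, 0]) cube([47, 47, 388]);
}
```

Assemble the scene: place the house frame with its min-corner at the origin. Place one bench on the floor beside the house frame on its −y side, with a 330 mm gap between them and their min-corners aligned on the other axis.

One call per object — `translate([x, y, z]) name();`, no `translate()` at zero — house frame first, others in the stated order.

house_frame();
translate([0, -696, 0]) bench();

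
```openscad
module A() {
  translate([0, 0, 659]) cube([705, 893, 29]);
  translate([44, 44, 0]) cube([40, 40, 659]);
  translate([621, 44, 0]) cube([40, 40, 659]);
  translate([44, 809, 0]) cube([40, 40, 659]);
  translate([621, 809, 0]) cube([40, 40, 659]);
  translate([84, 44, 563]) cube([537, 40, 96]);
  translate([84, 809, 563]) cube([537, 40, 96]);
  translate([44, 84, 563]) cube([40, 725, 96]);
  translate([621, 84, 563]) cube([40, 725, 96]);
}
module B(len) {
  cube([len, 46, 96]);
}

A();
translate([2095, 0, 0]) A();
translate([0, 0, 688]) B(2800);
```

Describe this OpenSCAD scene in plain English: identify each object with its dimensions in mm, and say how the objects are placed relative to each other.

A is a table with a 705×893 mm rectangular top, 29 mm thick, top surface at z = 688 mm, supported by four 40×40 mm square legs, each inset 44 mm from the nearest pair of top edges, running from the floor. Four apron rails, 40 mm thick and 96 mm tall, run between adjacent legs with their top edges flush with the underside of the top and their outer faces flush with the legs' outer faces.

B is a rectangular beam 2800 mm long (x), 46 mm deep (y), 96 mm thick (z).

The beam spans the tops of two tables placed 1390 mm apart, resting at z = 688 mm.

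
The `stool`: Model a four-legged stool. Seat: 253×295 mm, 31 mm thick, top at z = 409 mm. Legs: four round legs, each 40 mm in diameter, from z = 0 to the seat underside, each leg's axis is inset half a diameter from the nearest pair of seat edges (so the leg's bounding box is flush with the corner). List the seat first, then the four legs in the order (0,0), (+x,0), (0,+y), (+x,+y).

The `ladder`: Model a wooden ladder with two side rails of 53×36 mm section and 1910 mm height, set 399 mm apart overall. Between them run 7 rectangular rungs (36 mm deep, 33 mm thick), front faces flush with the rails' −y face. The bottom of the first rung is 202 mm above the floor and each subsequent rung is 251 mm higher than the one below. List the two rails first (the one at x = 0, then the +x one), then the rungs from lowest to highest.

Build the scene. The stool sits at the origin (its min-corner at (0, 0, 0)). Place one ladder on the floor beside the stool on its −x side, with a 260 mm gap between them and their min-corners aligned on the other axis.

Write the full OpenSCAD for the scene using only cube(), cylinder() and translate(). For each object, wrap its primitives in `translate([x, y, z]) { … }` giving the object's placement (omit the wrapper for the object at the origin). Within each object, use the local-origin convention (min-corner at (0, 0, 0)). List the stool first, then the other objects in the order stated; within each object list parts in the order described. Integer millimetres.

translate([0, 0, 378]) cube([253, 295, 31]);
translate([20, 20, 0]) cylinder(h = 378, r = 20);
translate([233, 20, 0]) cylinder(h = 378, r = 20);
translate([20, 275, 0]) cylinder(h = 378, r = 20);
translate([233, 275, 0]) cylinder(h = 378, r = 20);
translate([-659, 0, 0]) {
  cube([53, 36, 1910]);
  translate([346, 0, 0]) cube([53, 36, 1910]);
  translate([53, 0, 202]) cube([293, 36, 33]);
  translate([53, 0, 453]) cube([293, 36, 33]);
  translate([53, 0, 704]) cube([293, 36, 33]);
  translate([53, 0, 955]) cube([293, 36, 33]);
  translate([53, 0, 1206]) cube([293, 36, 33]);
  translate([53, 0, 1457]) cube([293, 36, 33]);
  translate([53, 0, 1708]) cube([293, 36, 33]);
}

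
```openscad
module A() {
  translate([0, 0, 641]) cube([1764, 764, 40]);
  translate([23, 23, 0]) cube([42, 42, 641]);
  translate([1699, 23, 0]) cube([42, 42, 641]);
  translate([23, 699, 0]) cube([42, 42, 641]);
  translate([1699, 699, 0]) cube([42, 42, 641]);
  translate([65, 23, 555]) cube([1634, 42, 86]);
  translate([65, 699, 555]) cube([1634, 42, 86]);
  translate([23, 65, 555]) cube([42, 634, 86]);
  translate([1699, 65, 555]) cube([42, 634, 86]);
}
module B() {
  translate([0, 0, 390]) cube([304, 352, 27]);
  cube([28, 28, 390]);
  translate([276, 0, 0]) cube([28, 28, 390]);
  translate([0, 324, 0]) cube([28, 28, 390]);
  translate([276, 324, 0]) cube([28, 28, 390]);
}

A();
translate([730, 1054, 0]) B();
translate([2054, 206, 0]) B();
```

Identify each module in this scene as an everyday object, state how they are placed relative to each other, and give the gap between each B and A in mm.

A is a table. B is a stool. Two stools sit around the table at the +y, +x sides. The gap between each stool and the table is 290 mm.

Each stool's nearest face is 290 mm from the table's bounding box.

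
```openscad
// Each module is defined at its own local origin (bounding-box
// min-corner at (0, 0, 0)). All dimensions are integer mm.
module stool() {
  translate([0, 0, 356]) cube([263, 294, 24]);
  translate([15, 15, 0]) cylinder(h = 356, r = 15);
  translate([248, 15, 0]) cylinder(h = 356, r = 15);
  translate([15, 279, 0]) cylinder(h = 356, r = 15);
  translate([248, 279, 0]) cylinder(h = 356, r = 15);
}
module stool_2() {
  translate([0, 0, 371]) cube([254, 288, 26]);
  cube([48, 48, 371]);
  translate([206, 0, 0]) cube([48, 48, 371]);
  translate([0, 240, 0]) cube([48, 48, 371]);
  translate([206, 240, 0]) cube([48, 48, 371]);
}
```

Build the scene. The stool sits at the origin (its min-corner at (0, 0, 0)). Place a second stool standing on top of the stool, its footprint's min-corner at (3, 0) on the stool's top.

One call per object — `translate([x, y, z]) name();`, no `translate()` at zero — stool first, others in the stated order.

stool();
translate([3, 0, 380]) stool_2();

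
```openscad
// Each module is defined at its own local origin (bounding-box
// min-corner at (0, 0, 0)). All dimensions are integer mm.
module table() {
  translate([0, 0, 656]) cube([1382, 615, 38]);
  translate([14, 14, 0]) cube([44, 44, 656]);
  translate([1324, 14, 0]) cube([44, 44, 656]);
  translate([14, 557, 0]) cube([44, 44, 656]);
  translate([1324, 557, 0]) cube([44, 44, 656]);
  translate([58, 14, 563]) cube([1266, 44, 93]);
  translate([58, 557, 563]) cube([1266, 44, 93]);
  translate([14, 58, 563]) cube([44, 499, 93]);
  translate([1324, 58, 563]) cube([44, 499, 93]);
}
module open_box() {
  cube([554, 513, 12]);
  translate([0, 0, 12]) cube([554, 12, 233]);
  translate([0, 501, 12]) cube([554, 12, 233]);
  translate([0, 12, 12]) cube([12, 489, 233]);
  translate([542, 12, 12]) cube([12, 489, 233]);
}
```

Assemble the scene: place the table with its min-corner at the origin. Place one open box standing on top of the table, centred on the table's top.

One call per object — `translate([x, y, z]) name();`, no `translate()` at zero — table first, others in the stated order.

table();
translate([414, 51, 694]) open_box();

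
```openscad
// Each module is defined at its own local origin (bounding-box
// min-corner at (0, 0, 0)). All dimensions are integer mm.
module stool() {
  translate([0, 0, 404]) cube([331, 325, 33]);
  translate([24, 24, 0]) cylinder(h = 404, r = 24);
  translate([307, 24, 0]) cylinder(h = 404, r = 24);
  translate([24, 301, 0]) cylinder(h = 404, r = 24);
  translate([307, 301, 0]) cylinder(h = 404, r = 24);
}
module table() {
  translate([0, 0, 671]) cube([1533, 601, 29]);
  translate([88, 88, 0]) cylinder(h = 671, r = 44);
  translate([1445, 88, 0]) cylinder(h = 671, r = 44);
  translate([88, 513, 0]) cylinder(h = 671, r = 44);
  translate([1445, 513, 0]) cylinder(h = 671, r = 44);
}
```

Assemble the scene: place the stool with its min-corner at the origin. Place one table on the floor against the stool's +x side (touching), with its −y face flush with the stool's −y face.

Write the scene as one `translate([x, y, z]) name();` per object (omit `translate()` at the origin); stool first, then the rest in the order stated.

stool();
translate([331, 0, 0]) table();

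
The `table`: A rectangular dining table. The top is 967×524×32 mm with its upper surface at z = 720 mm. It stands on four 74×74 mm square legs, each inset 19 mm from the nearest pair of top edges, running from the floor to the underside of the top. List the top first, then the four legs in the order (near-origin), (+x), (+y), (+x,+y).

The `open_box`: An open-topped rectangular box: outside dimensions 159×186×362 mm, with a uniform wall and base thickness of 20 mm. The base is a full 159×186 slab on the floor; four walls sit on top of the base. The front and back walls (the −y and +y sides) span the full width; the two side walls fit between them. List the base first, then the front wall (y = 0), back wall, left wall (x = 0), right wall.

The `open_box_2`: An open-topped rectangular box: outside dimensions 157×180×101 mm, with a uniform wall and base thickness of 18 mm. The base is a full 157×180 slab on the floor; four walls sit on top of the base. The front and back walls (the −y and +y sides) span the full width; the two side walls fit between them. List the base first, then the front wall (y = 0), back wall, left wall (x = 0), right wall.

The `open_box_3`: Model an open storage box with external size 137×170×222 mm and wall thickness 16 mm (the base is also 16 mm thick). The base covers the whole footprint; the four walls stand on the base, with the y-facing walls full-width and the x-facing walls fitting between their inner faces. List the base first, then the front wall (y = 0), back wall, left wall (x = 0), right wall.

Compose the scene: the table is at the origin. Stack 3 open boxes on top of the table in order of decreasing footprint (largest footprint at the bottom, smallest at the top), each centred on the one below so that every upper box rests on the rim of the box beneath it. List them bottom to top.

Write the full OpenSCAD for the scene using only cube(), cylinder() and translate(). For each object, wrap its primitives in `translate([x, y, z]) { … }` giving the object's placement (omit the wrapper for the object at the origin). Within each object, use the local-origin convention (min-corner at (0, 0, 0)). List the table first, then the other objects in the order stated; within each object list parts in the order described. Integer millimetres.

translate([0, 0, 688]) cube([967, 524, 32]);
translate([19, 19, 0]) cube([74, 74, 688]);
translate([874, 19, 0]) cube([74, 74, 688]);
translate([19, 431, 0]) cube([74, 74, 688]);
translate([874, 431, 0]) cube([74, 74, 688]);
translate([404, 169, 720]) {
  cube([159, 186, 20]);
  translate([0, 0, 20]) cube([159, 20, 342]);
  translate([0, 166, 20]) cube([159, 20, 342]);
  translate([0, 20, 20]) cube([20, 146, 342]);
  translate([139, 20, 20]) cube([20, 146, 342]);
}
translate([405, 172, 1082]) {
  cube([157, 180, 18]);
  translate([0, 0, 18]) cube([157, 18, 83]);
  translate([0, 162, 18]) cube([157, 18, 83]);
  translate([0, 18, 18]) cube([18, 144, 83]);
  translate([139, 18, 18]) cube([18, 144, 83]);
}
translate([415, 177, 1183]) {
  cube([137, 170, 16]);
  translate([0, 0, 16]) cube([137, 16, 206]);
  translate([0, 154, 16]) cube([137, 16, 206]);
  translate([0, 16, 16]) cube([16, 138, 206]);
  translate([121, 16, 16]) cube([16, 138, 206]);
}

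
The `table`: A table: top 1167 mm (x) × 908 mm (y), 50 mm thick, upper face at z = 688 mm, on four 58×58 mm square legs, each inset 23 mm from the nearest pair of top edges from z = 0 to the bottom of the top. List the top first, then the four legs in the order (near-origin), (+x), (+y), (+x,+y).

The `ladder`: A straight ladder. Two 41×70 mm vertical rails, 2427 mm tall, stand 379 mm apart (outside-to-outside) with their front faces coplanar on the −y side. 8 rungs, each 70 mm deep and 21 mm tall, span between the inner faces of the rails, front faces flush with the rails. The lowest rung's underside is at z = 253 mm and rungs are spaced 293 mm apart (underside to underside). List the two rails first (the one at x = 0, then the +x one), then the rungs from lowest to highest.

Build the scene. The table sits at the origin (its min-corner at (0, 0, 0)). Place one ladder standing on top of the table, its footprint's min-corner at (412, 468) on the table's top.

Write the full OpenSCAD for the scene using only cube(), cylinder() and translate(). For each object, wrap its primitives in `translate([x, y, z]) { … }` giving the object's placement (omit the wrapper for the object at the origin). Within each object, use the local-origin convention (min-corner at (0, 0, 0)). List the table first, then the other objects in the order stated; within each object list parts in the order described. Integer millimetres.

translate([0, 0, 638]) cube([1167, 908, 50]);
translate([23, 23, 0]) cube([58, 58, 638]);
translate([1086, 23, 0]) cube([58, 58, 638]);
translate([23, 827, 0]) cube([58, 58, 638]);
translate([1086, 827, 0]) cube([58, 58, 638]);
translate([412, 468, 688]) {
  cube([41, 70, 2427]);
  translate([338, 0, 0]) cube([41, 70, 2427]);
  translate([41, 0, 253]) cube([297, 70, 21]);
  translate([41, 0, 546]) cube([297, 70, 21]);
  translate([41, 0, 839]) cube([297, 70, 21]);
  translate([41, 0, 1132]) cube([297, 70, 21]);
  translate([41, 0, 1425]) cube([297, 70, 21]);
  translate([41, 0, 1718]) cube([297, 70, 21]);
  translate([41, 0, 2011]) cube([297, 70, 21]);
  translate([41, 0, 2304]) cube([297, 70, 21]);
}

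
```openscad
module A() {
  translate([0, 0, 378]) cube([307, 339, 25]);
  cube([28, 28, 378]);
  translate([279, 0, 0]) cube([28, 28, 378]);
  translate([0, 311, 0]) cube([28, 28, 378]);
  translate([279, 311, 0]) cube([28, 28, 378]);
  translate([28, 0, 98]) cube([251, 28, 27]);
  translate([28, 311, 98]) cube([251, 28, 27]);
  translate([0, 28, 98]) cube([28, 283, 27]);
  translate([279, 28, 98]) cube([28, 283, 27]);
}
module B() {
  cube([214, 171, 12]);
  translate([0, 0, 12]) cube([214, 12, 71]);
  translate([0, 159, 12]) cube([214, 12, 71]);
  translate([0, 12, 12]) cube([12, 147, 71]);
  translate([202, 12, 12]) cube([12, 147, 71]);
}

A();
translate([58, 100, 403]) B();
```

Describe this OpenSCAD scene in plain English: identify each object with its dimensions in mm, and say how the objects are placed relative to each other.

A is a four-legged stool. The seat is 307×339 mm, 25 mm thick, top at z = 403 mm. It stands on four square legs, each 28×28 mm in cross-section, from z = 0 to the seat underside, each flush with a corner of the seat. Four stretchers, 28 mm wide and 27 mm tall, connect adjacent legs with their undersides at z = 98 mm, each running between the inner faces of the legs it joins and aligned with the legs' outer faces on the other axis.

B is an open-topped rectangular box: outside dimensions 214×171×83 mm, with a uniform wall and base thickness of 12 mm. The base is a full 214×171 slab on the floor; four walls sit on top of the base. The front and back walls (the −y and +y sides) span the full width; the two side walls fit between them.

The open box is on top of the stool.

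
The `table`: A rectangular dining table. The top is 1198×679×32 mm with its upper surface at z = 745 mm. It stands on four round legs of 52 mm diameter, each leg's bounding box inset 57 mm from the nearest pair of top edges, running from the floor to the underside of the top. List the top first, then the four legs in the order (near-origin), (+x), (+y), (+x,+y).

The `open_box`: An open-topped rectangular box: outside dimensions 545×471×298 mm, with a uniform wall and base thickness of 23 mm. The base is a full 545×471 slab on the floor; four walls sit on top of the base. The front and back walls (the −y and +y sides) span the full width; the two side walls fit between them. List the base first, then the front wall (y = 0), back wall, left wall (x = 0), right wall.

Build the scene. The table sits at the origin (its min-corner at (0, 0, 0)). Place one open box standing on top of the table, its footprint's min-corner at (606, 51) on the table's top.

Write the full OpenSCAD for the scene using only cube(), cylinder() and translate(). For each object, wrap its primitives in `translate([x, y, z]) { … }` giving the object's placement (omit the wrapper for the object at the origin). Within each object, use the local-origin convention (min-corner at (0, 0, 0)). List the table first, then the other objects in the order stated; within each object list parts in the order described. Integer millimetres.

translate([0, 0, 713]) cube([1198, 679, 32]);
translate([83, 83, 0]) cylinder(h = 713, r = 26);
translate([1115, 83, 0]) cylinder(h = 713, r = 26);
translate([83, 596, 0]) cylinder(h = 713, r = 26);
translate([1115, 596, 0]) cylinder(h = 713, r = 26);
translate([606, 51, 745]) {
  cube([545, 471, 23]);
  translate([0, 0, 23]) cube([545, 23, 275]);
  translate([0, 448, 23]) cube([545, 23, 275]);
  translate([0, 23, 23]) cube([23, 425, 275]);
  translate([522, 23, 23]) cube([23, 425, 275]);
}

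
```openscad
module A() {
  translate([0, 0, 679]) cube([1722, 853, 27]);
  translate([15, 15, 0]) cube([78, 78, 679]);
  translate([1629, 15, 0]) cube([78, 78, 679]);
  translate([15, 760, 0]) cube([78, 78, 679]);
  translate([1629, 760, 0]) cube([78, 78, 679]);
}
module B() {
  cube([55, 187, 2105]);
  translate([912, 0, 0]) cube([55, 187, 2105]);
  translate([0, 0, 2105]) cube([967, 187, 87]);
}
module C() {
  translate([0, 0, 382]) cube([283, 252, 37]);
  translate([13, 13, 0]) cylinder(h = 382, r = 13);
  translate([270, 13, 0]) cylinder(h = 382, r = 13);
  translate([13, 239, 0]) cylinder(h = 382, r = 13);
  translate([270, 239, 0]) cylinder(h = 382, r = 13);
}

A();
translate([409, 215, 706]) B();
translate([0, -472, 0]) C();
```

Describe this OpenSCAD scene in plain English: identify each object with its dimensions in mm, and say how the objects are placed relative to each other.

A is a rectangular dining table. The top is 1722×853×27 mm with its upper surface at z = 706 mm. It stands on four 78×78 mm square legs, each inset 15 mm from the nearest pair of top edges, running from the floor to the underside of the top.

B is a rectangular door frame: two vertical jambs of 55×187 mm section, 2105 mm tall, with a clear opening 857 mm wide between their inner faces. A header 87 mm tall and 187 mm deep lies on top of the jambs and spans the full outside width.

C is a four-legged stool. The seat is a 283×252×37 mm slab whose top surface is at z = 419 mm; four round legs, each 26 mm in diameter, run from the floor (z = 0) to the underside of the seat, each leg's axis is inset half a diameter from the nearest pair of seat edges (so the leg's bounding box is flush with the corner).

The door frame is on top of the table. The stool is on the floor beside the table on its −y side.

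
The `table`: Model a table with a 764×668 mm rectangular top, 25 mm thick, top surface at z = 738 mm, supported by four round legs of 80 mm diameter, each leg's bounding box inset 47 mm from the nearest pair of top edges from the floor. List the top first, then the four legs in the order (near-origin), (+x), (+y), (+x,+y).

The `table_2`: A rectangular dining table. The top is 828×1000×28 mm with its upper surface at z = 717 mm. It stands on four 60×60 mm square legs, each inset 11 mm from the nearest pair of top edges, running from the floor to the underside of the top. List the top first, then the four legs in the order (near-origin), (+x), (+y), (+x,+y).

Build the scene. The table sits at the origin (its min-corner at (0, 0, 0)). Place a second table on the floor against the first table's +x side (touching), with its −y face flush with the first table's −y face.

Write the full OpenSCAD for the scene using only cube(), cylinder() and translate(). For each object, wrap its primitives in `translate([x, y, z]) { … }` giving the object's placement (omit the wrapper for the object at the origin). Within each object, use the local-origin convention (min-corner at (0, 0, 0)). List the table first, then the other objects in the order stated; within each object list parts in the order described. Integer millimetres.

translate([0, 0, 713]) cube([764, 668, 25]);
translate([87, 87, 0]) cylinder(h = 713, r = 40);
translate([677, 87, 0]) cylinder(h = 713, r = 40);
translate([87, 581, 0]) cylinder(h = 713, r = 40);
translate([677, 581, 0]) cylinder(h = 713, r = 40);
translate([764, 0, 0]) {
  translate([0, 0, 689]) cube([828, 1000, 28]);
  translate([11, 11, 0]) cube([60, 60, 689]);
  translate([757, 11, 0]) cube([60, 60, 689]);
  translate([11, 929, 0]) cube([60, 60, 689]);
  translate([757, 929, 0]) cube([60, 60, 689]);
}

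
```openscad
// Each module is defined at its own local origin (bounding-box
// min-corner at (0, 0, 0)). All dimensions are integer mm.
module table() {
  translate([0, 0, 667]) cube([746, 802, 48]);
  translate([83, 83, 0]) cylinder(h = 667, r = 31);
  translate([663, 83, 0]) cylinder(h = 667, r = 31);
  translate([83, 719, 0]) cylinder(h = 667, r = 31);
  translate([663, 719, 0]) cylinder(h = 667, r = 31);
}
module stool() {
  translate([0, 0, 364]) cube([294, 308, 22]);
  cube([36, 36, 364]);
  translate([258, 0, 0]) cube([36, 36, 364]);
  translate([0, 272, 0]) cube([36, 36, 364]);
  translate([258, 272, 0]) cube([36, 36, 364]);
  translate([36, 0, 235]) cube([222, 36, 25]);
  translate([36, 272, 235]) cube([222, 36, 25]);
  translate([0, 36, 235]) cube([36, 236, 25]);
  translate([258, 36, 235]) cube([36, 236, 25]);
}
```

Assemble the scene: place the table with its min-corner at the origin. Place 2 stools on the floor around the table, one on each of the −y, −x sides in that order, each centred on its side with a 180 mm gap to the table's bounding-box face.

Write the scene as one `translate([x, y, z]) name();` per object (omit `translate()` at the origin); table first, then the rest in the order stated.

table();
translate([226, -488, 0]) stool();
translate([-474, 247, 0]) stool();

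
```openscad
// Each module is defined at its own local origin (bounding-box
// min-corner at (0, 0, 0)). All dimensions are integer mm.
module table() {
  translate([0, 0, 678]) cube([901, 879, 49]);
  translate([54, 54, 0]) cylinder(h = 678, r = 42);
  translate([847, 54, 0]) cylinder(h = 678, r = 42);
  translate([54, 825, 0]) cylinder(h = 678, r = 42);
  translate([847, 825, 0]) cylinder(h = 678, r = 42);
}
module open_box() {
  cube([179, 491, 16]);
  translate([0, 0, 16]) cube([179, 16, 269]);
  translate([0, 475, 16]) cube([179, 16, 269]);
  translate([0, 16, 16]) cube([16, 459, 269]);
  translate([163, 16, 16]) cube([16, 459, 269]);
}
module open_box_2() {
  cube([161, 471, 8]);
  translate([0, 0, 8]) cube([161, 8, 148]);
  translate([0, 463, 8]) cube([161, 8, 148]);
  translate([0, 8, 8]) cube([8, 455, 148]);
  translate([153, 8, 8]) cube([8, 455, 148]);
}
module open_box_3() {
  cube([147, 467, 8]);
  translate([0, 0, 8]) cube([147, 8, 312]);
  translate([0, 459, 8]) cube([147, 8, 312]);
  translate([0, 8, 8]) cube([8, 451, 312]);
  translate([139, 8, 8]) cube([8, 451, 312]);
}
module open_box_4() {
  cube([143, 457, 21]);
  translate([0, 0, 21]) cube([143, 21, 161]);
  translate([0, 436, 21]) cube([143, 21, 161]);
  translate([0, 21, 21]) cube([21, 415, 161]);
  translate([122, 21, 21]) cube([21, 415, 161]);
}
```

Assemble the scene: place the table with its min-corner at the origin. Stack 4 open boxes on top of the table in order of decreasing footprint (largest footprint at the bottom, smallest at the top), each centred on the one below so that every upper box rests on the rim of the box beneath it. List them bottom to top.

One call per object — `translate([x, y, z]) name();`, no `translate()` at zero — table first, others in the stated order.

table();
translate([361, 194, 727]) open_box();
translate([370, 204, 1012]) open_box_2();
translate([377, 206, 1168]) open_box_3();
translate([379, 211, 1488]) open_box_4();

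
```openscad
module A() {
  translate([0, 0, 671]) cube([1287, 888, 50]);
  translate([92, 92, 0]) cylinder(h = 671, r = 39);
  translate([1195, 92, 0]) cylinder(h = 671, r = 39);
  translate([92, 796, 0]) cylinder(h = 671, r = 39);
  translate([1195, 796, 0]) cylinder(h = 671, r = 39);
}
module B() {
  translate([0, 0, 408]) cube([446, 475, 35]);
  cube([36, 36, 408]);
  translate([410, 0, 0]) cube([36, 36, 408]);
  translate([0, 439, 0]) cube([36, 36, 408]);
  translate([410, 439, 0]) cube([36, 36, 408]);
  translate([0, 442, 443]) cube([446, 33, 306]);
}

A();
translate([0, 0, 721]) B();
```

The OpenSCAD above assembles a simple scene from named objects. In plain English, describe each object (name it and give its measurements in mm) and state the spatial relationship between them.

A is a table: top 1287 mm (x) × 888 mm (y), 50 mm thick, upper face at z = 721 mm, on four round legs of 78 mm diameter, each leg's bounding box inset 53 mm from the nearest pair of top edges, running from z = 0 to the bottom of the top.

B is a chair. The seat is a 446×475×35 mm slab with its top at z = 443 mm, on four 36×36 mm corner legs (flush with the seat edges, standing on z = 0). A flat backrest 33 mm thick, 306 mm tall, spans the full seat width and rises from the seat top along its +y edge, rear face flush with the rear of the seat.

The chair is on top of the table.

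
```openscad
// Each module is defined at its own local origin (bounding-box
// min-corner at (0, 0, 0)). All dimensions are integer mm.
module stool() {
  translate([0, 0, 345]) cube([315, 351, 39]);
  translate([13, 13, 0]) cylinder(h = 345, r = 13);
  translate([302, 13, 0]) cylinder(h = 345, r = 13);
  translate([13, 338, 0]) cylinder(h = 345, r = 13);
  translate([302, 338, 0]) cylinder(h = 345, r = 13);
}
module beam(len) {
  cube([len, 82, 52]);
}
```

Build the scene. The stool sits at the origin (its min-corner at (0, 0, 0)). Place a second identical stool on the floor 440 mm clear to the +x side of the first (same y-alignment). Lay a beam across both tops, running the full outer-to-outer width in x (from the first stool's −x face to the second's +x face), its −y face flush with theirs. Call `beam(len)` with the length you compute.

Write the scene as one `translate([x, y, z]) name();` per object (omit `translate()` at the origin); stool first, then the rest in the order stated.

stool();
translate([755, 0, 0]) stool();
translate([0, 0, 384]) beam(1070);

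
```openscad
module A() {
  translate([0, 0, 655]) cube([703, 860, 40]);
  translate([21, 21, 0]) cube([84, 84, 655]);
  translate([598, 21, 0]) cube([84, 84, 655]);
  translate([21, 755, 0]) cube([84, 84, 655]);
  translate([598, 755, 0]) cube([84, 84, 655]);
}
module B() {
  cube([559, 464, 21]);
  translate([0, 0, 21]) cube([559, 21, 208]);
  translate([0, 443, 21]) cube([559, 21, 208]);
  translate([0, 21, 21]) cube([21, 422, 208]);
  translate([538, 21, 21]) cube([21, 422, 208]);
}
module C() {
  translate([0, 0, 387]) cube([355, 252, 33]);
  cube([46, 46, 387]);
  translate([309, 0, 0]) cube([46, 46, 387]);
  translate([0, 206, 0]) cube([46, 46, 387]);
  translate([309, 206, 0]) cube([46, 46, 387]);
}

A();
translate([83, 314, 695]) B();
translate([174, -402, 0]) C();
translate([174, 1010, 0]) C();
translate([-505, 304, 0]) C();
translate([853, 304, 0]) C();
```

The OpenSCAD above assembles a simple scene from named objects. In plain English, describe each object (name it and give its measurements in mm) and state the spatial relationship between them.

A is a table with a 703×860 mm rectangular top, 40 mm thick, top surface at z = 695 mm, supported by four 84×84 mm square legs, each inset 21 mm from the nearest pair of top edges, running from the floor.

B is an open storage box with external size 559×464×229 mm and wall thickness 21 mm (the base is also 21 mm thick). The base covers the whole footprint; the four walls stand on the base, with the y-facing walls full-width and the x-facing walls fitting between their inner faces.

C is a four-legged stool. The seat is a 355×252×33 mm slab whose top surface is at z = 420 mm; four square legs, each 46×46 mm in cross-section, run from the floor (z = 0) to the underside of the seat, each flush with a corner of the seat.

The open box is on top of the table. Four stools sit around the table at the −y, +y, −x, +x sides.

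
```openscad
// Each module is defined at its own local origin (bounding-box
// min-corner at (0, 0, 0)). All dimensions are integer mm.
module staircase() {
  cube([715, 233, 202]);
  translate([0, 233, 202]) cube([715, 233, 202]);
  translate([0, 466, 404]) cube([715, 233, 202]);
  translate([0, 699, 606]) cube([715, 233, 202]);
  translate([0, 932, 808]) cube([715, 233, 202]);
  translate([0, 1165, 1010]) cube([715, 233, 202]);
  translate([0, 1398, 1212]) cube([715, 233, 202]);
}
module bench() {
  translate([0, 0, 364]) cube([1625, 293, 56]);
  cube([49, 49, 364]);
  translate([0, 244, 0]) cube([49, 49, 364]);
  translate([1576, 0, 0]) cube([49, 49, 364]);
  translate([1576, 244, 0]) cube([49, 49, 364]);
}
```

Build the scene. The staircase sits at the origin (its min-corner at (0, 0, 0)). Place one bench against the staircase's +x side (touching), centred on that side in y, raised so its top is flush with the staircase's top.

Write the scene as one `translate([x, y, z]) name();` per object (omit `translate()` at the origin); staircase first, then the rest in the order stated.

staircase();
translate([715, 669, 994]) bench();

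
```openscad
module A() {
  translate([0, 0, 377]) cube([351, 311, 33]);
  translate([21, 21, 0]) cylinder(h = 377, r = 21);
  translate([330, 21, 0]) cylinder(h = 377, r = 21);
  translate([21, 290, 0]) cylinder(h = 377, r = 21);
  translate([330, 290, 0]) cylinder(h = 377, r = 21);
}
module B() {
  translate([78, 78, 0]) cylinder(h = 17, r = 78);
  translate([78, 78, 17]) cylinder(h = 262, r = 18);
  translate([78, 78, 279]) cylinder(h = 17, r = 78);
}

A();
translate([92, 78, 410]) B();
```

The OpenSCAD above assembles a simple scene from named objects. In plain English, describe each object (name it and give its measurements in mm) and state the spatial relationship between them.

A is a four-legged stool. The seat is a 351×311×33 mm slab whose top surface is at z = 410 mm; four round legs, each 42 mm in diameter, run from the floor (z = 0) to the underside of the seat, each leg's axis is inset half a diameter from the nearest pair of seat edges (so the leg's bounding box is flush with the corner).

B is a spool: two coaxial disc flanges of radius 78 mm and thickness 17 mm, joined by a core cylinder of radius 18 mm and height 262 mm. The lower flange rests on z = 0 and the three cylinders share a vertical axis.

The spool is on top of the stool.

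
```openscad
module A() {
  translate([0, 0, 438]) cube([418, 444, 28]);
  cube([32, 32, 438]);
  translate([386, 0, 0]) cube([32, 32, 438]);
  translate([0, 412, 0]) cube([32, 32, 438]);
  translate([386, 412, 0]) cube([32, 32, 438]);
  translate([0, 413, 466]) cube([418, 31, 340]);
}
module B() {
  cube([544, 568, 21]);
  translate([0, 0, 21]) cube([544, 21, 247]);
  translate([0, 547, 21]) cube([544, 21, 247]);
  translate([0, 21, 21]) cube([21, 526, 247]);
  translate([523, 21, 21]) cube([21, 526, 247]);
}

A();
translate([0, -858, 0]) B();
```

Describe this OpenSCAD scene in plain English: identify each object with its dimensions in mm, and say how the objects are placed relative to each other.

A is a chair. The seat is a 418×444×28 mm slab with its top at z = 466 mm, on four 32×32 mm corner legs (flush with the seat edges, standing on z = 0). A flat backrest 31 mm thick, 340 mm tall, spans the full seat width and rises from the seat top along its +y edge, rear face flush with the rear of the seat.

B is an open-topped rectangular box: outside dimensions 544×568×268 mm, with a uniform wall and base thickness of 21 mm. The base is a full 544×568 slab on the floor; four walls sit on top of the base. The front and back walls (the −y and +y sides) span the full width; the two side walls fit between them.

The open box is on the floor beside the chair on its −y side.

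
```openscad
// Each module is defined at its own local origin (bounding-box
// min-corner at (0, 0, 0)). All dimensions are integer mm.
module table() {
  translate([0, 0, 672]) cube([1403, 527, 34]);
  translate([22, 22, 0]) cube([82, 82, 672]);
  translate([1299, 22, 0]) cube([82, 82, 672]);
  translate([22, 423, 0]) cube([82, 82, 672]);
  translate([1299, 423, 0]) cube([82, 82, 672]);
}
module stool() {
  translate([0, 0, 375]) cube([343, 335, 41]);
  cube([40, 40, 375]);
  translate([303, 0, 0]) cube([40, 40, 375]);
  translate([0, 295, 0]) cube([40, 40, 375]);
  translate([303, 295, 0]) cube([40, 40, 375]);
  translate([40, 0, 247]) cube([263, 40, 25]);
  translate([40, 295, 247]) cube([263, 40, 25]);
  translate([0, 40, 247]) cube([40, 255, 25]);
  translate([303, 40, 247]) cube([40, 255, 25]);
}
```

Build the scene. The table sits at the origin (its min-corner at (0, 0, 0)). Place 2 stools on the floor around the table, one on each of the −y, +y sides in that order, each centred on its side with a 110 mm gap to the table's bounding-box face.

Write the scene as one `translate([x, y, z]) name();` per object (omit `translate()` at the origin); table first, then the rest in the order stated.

table();
translate([530, -445, 0]) stool();
translate([530, 637, 0]) stool();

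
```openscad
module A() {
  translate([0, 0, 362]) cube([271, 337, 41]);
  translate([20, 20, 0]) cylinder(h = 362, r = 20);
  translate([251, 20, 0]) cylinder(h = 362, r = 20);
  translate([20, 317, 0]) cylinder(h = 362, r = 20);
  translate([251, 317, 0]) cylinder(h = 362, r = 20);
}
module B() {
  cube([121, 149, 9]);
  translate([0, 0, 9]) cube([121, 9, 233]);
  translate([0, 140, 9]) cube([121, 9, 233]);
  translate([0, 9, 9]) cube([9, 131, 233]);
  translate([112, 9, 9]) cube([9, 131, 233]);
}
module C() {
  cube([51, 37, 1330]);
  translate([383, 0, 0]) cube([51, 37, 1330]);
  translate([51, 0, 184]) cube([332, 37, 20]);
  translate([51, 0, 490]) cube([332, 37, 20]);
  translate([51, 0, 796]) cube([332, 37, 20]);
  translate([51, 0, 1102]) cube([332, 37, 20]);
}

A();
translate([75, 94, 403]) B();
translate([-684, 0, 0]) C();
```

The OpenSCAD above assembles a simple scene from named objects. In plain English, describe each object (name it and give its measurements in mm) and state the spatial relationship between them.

A is a simple wooden stool: a rectangular seat 271 mm (x) by 337 mm (y), 41 mm thick, top face at z = 403 mm, on four round legs, each 40 mm in diameter. The legs rest on z = 0, each leg's axis is inset half a diameter from the nearest pair of seat edges (so the leg's bounding box is flush with the corner).

B is an open-topped rectangular box: outside dimensions 121×149×242 mm, with a uniform wall and base thickness of 9 mm. The base is a full 121×149 slab on the floor; four walls sit on top of the base. The front and back walls (the −y and +y sides) span the full width; the two side walls fit between them.

C is a wooden ladder with two side rails of 51×37 mm section and 1330 mm height, set 434 mm apart overall. Between them run 4 rectangular rungs (37 mm deep, 20 mm thick), front faces flush with the rails' −y face. The bottom of the first rung is 184 mm above the floor and each subsequent rung is 306 mm higher than the one below.

The open box is on top of the stool, centred. The ladder is on the floor beside the stool on its −x side.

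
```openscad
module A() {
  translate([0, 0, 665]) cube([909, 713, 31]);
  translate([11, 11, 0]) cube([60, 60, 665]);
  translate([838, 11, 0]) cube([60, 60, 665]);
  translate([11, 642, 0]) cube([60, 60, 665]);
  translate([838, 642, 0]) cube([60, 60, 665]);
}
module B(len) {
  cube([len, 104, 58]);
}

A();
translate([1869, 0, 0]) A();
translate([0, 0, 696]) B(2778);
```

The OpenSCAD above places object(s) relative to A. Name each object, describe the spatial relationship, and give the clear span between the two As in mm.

Second table starts at x = 1869; first ends at x = 909; clear span = 1869 − 909 = 960 mm.

A is a table. B is a beam. A beam spans the tops of two tables. The clear span between the two tables is 960 mm.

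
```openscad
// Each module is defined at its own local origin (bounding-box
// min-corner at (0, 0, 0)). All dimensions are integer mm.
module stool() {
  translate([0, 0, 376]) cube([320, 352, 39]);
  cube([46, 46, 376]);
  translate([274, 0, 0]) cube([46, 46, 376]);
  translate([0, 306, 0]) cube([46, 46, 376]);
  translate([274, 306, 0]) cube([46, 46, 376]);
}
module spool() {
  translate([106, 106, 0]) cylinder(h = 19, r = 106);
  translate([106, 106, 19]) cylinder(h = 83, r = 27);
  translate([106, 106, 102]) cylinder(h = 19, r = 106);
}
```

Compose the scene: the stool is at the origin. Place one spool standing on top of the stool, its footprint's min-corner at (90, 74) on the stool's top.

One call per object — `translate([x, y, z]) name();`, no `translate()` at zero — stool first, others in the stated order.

stool();
translate([90, 74, 415]) spool();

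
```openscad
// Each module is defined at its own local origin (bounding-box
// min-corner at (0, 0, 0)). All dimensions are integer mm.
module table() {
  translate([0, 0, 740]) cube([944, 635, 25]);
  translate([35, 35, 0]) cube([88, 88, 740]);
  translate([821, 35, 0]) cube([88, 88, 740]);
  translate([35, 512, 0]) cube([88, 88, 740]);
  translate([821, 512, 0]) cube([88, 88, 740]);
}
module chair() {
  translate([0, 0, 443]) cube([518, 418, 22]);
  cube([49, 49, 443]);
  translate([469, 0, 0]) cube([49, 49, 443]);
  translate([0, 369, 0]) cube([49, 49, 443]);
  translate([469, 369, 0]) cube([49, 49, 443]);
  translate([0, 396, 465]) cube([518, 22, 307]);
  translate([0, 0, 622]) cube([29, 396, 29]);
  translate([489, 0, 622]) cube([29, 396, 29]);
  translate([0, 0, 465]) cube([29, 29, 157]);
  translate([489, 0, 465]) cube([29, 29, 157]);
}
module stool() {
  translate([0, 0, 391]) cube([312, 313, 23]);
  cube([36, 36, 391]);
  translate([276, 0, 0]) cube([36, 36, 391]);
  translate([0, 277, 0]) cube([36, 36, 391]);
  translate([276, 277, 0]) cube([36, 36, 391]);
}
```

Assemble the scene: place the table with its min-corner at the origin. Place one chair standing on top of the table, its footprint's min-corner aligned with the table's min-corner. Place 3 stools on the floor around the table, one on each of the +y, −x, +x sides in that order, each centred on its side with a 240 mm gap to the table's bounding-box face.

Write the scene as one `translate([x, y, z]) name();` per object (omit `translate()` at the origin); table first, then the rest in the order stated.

table();
translate([0, 0, 765]) chair();
translate([316, 875, 0]) stool();
translate([-552, 161, 0]) stool();
translate([1184, 161, 0]) stool();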